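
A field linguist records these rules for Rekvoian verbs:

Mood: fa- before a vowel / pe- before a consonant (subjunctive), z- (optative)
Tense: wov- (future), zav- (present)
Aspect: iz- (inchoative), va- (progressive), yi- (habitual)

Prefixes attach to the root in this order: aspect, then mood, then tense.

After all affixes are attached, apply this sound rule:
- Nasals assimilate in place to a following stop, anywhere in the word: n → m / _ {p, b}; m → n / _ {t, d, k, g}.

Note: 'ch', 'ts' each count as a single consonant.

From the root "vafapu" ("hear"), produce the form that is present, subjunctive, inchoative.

zavfaizvafapu

Attach aspect inchoative iz- → izvafapu.
Attach mood subjunctive fa- (before vowel 'i') → faizvafapu.
Attach tense present zav- → zavfaizvafapu.
Nasal assimilation: no change.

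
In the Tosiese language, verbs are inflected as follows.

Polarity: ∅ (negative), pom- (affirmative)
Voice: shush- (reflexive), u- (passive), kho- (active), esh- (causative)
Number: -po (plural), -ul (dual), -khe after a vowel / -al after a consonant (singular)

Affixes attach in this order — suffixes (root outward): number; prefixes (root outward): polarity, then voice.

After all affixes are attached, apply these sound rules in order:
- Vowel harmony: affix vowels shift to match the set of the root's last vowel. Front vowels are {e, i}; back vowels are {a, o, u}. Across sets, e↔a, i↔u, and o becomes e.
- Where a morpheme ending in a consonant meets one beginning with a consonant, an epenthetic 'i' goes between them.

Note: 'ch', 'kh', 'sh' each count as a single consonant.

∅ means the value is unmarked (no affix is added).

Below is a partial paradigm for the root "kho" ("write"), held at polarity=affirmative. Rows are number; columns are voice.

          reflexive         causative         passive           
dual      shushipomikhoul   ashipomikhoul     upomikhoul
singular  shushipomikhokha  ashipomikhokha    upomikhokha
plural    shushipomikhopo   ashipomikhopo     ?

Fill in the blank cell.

Attach number plural -po → khopo.
Attach polarity affirmative pom- → pomkhopo.
Attach voice passive u- → upomkhopo.
Vowel harmony: no change.
Apply epenthesis: upomkhopo → upomikhopo.

upomikhopo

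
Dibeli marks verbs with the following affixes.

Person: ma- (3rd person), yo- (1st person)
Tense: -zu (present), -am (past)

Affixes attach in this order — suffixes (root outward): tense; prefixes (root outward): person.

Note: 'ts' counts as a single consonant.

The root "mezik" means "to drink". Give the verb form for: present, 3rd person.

Attach person 3rd person ma- → mamezik.
Attach tense present -zu → mamezikzu.

mamezikzu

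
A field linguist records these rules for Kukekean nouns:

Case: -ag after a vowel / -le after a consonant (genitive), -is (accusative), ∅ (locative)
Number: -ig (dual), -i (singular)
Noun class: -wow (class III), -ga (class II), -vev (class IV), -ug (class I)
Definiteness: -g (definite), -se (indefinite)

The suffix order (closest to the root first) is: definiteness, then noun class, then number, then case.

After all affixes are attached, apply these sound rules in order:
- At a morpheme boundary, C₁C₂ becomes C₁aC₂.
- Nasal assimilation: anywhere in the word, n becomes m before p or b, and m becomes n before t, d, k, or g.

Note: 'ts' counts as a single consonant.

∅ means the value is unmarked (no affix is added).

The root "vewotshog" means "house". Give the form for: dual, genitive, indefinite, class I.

Attach definiteness indefinite -se → vewotshogse.
Attach noun class class I -ug → vewotshogseug.
Attach number dual -ig → vewotshogseugig.
Attach case genitive -le (after consonant 'g') → vewotshogseugigle.
Apply epenthesis: vewotshogseugigle → vewotshogaseugigale.
Nasal assimilation: no change.

vewotshogaseugigale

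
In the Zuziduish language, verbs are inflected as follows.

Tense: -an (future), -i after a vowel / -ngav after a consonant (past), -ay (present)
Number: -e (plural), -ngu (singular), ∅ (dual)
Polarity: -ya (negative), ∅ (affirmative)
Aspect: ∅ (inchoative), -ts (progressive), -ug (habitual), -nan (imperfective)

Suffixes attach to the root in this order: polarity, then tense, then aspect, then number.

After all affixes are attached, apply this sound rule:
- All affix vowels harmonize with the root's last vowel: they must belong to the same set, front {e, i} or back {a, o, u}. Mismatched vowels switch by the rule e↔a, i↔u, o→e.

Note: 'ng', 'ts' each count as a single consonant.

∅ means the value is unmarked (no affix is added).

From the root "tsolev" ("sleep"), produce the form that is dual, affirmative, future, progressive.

tsolevents

polarity = affirmative: zero marking, form stays tsolev.
Attach tense future -an → tsolevan.
Attach aspect progressive -ts → tsolevants.
number = dual: zero marking, form stays tsolevants.
Apply vowel harmony: tsolevants → tsolevents.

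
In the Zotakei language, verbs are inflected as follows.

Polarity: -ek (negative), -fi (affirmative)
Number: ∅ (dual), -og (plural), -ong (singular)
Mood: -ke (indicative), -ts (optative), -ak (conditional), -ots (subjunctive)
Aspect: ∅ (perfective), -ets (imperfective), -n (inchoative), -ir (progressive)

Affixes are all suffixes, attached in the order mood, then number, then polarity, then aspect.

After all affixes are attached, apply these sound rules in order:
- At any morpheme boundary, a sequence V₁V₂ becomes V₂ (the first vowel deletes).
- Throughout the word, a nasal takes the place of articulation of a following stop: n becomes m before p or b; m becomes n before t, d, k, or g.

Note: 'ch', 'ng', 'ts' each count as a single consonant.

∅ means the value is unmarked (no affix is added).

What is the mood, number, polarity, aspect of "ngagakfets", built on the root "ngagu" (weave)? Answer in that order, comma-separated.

conditional, dual, affirmative, imperfective

Segment: ngagu-ak-fi-ets.
mood: -ak → conditional.
number: ∅ → dual.
polarity: -fi → affirmative.
aspect: -ets → imperfective.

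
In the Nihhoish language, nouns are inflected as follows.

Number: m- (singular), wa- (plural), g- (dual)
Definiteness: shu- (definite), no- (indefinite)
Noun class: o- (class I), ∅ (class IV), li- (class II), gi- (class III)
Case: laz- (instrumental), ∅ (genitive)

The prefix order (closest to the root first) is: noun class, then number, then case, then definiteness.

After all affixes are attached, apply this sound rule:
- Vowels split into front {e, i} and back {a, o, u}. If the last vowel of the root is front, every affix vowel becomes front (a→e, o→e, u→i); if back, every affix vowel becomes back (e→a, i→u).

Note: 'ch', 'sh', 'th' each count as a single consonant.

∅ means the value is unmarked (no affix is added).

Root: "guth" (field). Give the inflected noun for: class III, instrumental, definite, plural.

Attach noun class class III gi- → giguth.
Attach number plural wa- → wagiguth.
Attach case instrumental laz- → lazwagiguth.
Attach definiteness definite shu- → shulazwagiguth.
Apply vowel harmony: shulazwagiguth → shulazwaguguth.

shulazwaguguth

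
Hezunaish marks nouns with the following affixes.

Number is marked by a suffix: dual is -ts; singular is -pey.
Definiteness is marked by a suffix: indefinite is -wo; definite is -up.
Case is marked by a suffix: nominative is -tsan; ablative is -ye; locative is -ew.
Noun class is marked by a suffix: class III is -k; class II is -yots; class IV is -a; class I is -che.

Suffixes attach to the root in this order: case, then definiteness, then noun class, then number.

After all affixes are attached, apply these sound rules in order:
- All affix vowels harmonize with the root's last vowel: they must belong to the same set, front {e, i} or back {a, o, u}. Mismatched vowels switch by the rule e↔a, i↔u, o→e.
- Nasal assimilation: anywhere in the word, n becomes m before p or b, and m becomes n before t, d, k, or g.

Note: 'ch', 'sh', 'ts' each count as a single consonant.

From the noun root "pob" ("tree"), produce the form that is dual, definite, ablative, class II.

Attach case ablative -ye → pobye.
Attach definiteness definite -up → pobyeup.
Attach noun class class II -yots → pobyeupyots.
Attach number dual -ts → pobyeupyotsts.
Apply vowel harmony: pobyeupyotsts → pobyaupyotsts.
Nasal assimilation: no change.

pobyaupyotsts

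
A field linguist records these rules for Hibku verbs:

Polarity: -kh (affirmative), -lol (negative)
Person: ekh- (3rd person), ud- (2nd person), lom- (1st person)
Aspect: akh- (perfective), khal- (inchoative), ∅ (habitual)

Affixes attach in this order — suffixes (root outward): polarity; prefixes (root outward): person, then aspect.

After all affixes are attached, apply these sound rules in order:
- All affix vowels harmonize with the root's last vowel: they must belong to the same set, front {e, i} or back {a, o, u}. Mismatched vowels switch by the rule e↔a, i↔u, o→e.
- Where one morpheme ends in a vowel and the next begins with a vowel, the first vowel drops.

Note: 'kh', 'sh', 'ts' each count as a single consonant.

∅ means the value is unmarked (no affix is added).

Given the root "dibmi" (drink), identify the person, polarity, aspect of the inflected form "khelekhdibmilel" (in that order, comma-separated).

Segment: khal-ekh-dibmi-lol.
person: ekh- → 3rd person.
polarity: -lol → negative.
aspect: khal- → inchoative.

3rd person, negative, inchoative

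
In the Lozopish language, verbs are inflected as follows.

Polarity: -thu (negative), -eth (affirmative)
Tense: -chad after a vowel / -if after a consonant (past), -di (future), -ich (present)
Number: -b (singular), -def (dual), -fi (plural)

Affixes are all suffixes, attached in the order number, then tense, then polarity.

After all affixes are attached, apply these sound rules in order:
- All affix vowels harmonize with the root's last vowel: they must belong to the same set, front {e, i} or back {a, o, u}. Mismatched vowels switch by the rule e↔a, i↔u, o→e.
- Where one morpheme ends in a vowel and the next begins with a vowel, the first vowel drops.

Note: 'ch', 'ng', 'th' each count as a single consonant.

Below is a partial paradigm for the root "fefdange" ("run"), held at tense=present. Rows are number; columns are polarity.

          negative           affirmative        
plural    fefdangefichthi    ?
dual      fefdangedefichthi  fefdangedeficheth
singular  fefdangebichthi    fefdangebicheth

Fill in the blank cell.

Attach number plural -fi → fefdangefi.
Attach tense present -ich → fefdangefiich.
Attach polarity affirmative -eth → fefdangefiicheth.
Vowel harmony: no change.
Apply vowel deletion: fefdangefiicheth → fefdangeficheth.

fefdangeficheth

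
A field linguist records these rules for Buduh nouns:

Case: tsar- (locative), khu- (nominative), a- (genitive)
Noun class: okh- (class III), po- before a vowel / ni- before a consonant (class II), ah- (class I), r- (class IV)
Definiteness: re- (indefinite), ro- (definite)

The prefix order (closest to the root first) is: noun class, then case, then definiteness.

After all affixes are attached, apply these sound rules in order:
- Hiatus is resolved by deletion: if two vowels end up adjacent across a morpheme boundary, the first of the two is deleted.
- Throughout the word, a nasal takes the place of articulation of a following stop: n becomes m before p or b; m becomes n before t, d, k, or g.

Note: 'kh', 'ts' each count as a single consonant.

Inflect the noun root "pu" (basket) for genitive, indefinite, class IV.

Attach noun class class IV r- → rpu.
Attach case genitive a- → arpu.
Attach definiteness indefinite re- → rearpu.
Apply vowel deletion: rearpu → rarpu.
Nasal assimilation: no change.

rarpu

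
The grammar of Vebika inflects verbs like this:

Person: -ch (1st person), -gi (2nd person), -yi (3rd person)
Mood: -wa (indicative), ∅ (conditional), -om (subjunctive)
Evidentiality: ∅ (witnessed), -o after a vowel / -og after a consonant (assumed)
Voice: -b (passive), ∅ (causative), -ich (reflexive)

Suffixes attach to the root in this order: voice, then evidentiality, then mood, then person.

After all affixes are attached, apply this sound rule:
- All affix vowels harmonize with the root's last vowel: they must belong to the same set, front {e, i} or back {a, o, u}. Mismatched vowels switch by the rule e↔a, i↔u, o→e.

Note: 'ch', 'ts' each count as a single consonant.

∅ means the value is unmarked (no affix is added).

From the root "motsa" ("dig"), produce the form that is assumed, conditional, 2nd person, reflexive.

Attach voice reflexive -ich → motsaich.
Attach evidentiality assumed -og (after consonant 'ch') → motsaichog.
mood = conditional: zero marking, form stays motsaichog.
Attach person 2nd person -gi → motsaichoggi.
Apply vowel harmony: motsaichoggi → motsauchoggu.

motsauchoggu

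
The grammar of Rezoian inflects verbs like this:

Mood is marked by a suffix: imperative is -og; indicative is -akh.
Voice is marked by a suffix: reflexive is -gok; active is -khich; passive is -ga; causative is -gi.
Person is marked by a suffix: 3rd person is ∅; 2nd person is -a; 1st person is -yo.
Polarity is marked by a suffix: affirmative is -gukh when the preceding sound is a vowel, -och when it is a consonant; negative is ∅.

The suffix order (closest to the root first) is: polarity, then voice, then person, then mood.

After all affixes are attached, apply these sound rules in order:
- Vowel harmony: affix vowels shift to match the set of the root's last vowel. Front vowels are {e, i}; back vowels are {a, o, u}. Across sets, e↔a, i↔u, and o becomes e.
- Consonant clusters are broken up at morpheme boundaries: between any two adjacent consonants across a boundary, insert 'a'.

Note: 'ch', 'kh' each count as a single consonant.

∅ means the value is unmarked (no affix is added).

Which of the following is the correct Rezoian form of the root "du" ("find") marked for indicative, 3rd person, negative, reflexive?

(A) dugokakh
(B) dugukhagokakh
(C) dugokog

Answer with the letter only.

polarity = negative: zero marking, form stays du.
Attach voice reflexive -gok → dugok.
person = 3rd person: zero marking, form stays dugok.
Attach mood indicative -akh → dugokakh.
Vowel harmony: no change.
Epenthesis: no change.
So the correct form is dugokakh, option (A).
(C) dugokog is wrong: it uses imperative instead of indicative for mood.
(B) dugukhagokakh is wrong: it uses affirmative instead of negative for polarity.

A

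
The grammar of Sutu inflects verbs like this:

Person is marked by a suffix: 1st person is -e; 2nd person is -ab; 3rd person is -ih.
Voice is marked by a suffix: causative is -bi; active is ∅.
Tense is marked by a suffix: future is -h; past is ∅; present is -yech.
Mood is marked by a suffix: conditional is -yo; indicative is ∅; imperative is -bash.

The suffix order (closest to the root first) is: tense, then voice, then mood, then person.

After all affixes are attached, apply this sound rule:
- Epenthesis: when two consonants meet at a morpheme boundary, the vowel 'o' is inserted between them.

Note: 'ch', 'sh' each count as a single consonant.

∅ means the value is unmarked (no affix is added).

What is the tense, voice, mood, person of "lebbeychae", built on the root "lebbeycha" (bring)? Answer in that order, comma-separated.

past, active, indicative, 1st person

Segment: lebbeycha-e.
tense: ∅ → past.
voice: ∅ → active.
mood: ∅ → indicative.
person: -e → 1st person.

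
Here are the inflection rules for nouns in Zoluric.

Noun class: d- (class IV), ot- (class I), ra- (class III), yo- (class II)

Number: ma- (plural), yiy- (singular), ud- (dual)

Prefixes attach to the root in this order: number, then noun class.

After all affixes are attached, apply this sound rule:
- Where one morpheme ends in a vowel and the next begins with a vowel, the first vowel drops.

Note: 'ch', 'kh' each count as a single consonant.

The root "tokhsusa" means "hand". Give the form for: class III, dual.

Attach number dual ud- → udtokhsusa.
Attach noun class class III ra- → raudtokhsusa.
Apply vowel deletion: raudtokhsusa → rudtokhsusa.

rudtokhsusa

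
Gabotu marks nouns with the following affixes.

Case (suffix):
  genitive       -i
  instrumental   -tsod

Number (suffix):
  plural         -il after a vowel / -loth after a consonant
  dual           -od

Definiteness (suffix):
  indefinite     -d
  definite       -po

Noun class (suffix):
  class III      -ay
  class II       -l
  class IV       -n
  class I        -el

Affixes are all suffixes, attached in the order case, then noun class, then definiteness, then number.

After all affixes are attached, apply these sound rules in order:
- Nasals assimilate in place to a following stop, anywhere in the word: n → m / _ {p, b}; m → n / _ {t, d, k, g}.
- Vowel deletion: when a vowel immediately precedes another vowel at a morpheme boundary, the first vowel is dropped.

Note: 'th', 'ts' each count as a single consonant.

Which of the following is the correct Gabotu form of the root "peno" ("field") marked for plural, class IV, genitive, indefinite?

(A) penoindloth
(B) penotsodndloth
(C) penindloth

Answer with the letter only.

C

Attach case genitive -i → penoi.
Attach noun class class IV -n → penoin.
Attach definiteness indefinite -d → penoind.
Attach number plural -loth (after consonant 'd') → penoindloth.
Nasal assimilation: no change.
Apply vowel deletion: penoindloth → penindloth.
So the correct form is penindloth, option (C).
(A) penoindloth is wrong: it fails to apply the sound rule(s).
(B) penotsodndloth is wrong: it uses instrumental instead of genitive for case.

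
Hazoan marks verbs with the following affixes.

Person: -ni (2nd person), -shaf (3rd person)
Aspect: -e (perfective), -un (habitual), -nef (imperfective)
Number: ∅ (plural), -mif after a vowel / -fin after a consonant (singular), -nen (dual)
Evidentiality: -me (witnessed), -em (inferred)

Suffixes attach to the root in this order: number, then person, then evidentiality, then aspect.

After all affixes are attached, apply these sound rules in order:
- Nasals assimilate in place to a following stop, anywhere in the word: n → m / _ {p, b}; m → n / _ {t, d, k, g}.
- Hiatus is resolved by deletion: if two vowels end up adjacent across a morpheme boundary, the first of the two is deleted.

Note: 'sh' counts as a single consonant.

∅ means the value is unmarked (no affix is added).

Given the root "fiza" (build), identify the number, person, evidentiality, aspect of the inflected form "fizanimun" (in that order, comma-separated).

Segment: fiza-ni-me-un.
number: ∅ → plural.
person: -ni → 2nd person.
evidentiality: -me → witnessed.
aspect: -un → habitual.

plural, 2nd person, witnessed, habitual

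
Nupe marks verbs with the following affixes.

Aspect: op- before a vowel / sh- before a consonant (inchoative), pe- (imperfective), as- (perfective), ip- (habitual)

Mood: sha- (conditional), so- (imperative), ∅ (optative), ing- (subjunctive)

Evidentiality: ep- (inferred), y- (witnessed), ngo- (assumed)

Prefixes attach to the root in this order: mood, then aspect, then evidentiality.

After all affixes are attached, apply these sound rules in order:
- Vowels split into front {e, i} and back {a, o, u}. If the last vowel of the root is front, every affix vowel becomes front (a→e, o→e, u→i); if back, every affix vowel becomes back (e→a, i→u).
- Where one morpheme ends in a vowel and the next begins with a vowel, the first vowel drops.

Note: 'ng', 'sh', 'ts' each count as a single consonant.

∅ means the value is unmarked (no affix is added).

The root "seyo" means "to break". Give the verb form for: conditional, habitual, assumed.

ngupshaseyo

Attach mood conditional sha- → shaseyo.
Attach aspect habitual ip- → ipshaseyo.
Attach evidentiality assumed ngo- → ngoipshaseyo.
Apply vowel harmony: ngoipshaseyo → ngoupshaseyo.
Apply vowel deletion: ngoupshaseyo → ngupshaseyo.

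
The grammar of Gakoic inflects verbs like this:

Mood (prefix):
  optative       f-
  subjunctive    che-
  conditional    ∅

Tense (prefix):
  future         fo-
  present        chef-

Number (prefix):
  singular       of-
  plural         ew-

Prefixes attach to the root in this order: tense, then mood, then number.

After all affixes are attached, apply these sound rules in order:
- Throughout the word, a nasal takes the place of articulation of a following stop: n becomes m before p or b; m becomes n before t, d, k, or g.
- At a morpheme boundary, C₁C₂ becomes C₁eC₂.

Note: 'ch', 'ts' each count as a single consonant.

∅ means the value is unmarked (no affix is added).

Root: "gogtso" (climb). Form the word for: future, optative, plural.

Attach tense future fo- → fogogtso.
Attach mood optative f- → ffogogtso.
Attach number plural ew- → ewffogogtso.
Nasal assimilation: no change.
Apply epenthesis: ewffogogtso → ewefefogogtso.

ewefefogogtso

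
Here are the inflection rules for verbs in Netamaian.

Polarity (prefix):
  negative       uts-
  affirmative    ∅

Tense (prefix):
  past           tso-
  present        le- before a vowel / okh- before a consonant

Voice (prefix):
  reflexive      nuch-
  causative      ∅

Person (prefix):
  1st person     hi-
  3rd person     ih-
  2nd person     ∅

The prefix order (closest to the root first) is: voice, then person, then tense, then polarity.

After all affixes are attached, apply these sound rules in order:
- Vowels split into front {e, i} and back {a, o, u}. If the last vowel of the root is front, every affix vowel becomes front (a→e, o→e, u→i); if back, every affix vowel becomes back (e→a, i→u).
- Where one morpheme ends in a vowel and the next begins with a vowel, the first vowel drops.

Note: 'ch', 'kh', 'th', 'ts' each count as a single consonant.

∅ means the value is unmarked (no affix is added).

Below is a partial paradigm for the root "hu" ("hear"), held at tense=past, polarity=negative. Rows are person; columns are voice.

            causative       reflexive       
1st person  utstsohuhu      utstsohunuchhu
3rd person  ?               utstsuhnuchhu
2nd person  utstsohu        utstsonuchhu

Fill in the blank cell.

voice = causative: zero marking, form stays hu.
Attach person 3rd person ih- → ihhu.
Attach tense past tso- → tsoihhu.
Attach polarity negative uts- → utstsoihhu.
Apply vowel harmony: utstsoihhu → utstsouhhu.
Apply vowel deletion: utstsouhhu → utstsuhhu.

utstsuhhu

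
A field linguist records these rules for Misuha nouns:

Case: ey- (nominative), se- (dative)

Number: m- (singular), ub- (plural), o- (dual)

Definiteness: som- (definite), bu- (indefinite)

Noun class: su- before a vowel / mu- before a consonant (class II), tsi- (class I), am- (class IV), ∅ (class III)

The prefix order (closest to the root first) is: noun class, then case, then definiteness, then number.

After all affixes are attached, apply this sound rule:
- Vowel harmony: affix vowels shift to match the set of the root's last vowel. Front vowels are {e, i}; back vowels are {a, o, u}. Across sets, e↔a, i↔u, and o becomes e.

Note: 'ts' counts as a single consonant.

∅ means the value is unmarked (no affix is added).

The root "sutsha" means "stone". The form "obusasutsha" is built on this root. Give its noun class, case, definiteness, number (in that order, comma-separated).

class III, dative, indefinite, dual

Segment: o-bu-se-sutsha.
noun class: ∅ → class III.
case: se- → dative.
definiteness: bu- → indefinite.
number: o- → dual.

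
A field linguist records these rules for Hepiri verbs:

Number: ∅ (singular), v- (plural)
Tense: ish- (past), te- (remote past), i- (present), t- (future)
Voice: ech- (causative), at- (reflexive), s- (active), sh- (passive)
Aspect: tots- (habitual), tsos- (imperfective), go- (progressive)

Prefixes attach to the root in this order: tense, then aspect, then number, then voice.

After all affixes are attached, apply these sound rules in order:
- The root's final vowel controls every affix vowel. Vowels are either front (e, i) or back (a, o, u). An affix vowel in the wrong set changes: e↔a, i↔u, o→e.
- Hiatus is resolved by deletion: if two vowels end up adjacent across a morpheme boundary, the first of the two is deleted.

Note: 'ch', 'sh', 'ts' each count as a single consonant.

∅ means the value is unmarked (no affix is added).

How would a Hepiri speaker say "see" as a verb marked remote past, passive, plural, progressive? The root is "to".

shvgotato

Attach tense remote past te- → teto.
Attach aspect progressive go- → goteto.
Attach number plural v- → vgoteto.
Attach voice passive sh- → shvgoteto.
Apply vowel harmony: shvgoteto → shvgotato.
Vowel deletion: no change.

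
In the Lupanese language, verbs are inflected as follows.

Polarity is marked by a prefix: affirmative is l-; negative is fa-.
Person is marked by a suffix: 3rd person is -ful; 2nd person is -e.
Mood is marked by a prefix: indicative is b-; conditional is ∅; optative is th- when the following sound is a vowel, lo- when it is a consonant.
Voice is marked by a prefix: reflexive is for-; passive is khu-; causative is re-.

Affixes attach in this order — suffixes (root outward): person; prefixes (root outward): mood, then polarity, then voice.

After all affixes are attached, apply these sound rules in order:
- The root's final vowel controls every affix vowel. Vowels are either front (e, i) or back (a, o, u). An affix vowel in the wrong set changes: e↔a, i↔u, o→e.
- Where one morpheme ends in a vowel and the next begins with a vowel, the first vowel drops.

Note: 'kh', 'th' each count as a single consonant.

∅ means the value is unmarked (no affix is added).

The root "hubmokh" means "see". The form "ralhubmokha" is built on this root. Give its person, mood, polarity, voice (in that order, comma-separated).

Segment: re-l-hubmokh-e.
person: -e → 2nd person.
mood: ∅ → conditional.
polarity: l- → affirmative.
voice: re- → causative.

2nd person, conditional, affirmative, causative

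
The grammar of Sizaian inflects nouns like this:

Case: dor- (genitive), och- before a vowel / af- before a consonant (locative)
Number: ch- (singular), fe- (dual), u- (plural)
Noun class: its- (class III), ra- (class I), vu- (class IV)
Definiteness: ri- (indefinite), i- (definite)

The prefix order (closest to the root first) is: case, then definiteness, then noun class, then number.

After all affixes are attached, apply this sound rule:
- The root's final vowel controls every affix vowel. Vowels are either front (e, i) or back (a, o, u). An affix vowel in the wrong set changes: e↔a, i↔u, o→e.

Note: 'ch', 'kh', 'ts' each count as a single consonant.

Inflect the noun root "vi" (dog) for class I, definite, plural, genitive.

ireidervi

Attach case genitive dor- → dorvi.
Attach definiteness definite i- → idorvi.
Attach noun class class I ra- → raidorvi.
Attach number plural u- → uraidorvi.
Apply vowel harmony: uraidorvi → ireidervi.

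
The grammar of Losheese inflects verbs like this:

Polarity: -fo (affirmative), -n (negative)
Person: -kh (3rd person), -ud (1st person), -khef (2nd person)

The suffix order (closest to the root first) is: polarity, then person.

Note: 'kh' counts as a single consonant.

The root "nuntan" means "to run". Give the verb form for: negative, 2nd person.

Attach polarity negative -n → nuntann.
Attach person 2nd person -khef → nuntannkhef.

nuntannkhef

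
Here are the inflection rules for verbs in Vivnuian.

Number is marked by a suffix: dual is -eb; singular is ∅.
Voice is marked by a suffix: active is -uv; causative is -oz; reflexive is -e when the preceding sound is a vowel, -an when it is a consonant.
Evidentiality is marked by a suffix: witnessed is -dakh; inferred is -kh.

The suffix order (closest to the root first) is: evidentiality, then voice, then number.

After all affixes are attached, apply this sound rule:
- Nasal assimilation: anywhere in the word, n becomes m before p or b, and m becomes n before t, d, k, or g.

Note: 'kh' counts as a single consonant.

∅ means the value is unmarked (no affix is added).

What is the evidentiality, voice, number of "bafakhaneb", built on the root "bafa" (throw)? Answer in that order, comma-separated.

Segment: bafa-kh-an-eb.
evidentiality: -kh → inferred.
voice: -e/an → reflexive.
number: -eb → dual.

inferred, reflexive, dual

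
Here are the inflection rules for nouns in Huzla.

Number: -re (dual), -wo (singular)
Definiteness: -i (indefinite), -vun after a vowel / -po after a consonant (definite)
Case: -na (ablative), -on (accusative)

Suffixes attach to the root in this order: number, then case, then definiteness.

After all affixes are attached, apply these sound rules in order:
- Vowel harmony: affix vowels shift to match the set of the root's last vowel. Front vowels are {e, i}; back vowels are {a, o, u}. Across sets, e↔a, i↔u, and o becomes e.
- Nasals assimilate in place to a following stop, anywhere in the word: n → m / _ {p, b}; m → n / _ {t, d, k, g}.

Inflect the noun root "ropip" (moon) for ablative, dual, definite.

Attach number dual -re → ropipre.
Attach case ablative -na → ropiprena.
Attach definiteness definite -vun (after vowel 'a') → ropiprenavun.
Apply vowel harmony: ropiprenavun → ropiprenevin.
Nasal assimilation: no change.

ropiprenevin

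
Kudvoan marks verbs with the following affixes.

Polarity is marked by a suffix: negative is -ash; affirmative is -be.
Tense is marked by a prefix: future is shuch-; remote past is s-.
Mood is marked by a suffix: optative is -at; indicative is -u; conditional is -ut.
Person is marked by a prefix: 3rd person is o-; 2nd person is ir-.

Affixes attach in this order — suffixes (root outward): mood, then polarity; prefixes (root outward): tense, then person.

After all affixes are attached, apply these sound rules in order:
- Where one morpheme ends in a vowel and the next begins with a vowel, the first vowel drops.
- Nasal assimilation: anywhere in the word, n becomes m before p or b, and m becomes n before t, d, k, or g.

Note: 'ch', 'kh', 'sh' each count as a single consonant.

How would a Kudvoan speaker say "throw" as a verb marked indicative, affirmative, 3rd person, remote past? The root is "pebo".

Attach mood indicative -u → pebou.
Attach tense remote past s- → spebou.
Attach person 3rd person o- → ospebou.
Attach polarity affirmative -be → ospeboube.
Apply vowel deletion: ospeboube → ospebube.
Nasal assimilation: no change.

ospebube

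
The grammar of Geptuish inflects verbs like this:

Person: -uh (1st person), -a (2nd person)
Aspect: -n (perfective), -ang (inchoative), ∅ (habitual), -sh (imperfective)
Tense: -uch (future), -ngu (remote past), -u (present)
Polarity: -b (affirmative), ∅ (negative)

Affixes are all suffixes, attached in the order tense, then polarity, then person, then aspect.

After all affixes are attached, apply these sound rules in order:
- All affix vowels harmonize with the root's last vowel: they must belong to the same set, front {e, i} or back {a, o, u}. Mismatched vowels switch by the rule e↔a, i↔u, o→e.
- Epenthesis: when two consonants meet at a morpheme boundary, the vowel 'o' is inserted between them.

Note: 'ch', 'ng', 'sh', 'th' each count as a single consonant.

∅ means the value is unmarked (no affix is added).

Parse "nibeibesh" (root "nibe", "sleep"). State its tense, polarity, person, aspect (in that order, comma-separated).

present, affirmative, 2nd person, imperfective

Segment: nibe-u-b-a-sh.
tense: -u → present.
polarity: -b → affirmative.
person: -a → 2nd person.
aspect: -sh → imperfective.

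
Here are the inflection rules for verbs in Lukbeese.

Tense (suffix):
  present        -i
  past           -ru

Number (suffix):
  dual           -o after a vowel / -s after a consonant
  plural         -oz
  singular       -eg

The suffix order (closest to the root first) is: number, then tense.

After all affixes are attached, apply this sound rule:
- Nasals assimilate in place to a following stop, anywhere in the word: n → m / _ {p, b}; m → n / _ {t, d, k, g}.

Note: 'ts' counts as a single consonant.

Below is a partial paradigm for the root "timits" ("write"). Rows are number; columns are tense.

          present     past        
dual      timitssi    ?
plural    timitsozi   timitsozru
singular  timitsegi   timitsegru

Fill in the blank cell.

Attach number dual -s (after consonant 'ts') → timitss.
Attach tense past -ru → timitssru.
Nasal assimilation: no change.

timitssru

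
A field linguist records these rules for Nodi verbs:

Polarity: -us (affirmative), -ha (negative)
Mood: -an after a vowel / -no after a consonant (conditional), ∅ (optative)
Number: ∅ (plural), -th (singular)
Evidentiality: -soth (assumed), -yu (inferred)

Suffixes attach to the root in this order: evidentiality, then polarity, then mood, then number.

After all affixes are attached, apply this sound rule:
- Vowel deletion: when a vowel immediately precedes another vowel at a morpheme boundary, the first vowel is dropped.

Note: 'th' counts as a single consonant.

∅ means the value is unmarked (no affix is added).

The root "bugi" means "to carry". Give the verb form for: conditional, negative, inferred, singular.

bugiyuhanth

Attach evidentiality inferred -yu → bugiyu.
Attach polarity negative -ha → bugiyuha.
Attach mood conditional -an (after vowel 'a') → bugiyuhaan.
Attach number singular -th → bugiyuhaanth.
Apply vowel deletion: bugiyuhaanth → bugiyuhanth.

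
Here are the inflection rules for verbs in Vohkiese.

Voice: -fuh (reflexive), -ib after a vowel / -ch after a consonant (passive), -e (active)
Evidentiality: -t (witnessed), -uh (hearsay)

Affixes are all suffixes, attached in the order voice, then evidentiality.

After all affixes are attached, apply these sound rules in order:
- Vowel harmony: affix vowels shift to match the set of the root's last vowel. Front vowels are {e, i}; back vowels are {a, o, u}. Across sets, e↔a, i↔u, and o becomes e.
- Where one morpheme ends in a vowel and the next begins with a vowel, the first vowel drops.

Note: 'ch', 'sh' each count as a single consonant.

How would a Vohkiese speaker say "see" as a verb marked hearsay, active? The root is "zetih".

Attach voice active -e → zetihe.
Attach evidentiality hearsay -uh → zetiheuh.
Apply vowel harmony: zetiheuh → zetiheih.
Apply vowel deletion: zetiheih → zetihih.

zetihih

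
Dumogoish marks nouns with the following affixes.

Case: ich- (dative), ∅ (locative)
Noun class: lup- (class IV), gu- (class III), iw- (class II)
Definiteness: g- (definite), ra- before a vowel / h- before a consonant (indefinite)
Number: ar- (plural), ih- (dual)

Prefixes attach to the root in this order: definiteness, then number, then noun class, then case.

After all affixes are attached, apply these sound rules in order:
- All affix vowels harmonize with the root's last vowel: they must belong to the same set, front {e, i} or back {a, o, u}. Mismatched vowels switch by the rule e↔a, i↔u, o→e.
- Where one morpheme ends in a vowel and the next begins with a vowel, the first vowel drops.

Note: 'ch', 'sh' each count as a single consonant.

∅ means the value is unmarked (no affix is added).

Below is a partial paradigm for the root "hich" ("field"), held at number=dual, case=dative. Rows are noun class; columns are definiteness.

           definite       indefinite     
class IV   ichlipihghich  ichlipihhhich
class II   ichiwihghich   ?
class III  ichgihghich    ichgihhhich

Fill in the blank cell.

Attach definiteness indefinite h- (before consonant 'h') → hhich.
Attach number dual ih- → ihhhich.
Attach noun class class II iw- → iwihhhich.
Attach case dative ich- → ichiwihhhich.
Vowel harmony: no change.
Vowel deletion: no change.

ichiwihhhich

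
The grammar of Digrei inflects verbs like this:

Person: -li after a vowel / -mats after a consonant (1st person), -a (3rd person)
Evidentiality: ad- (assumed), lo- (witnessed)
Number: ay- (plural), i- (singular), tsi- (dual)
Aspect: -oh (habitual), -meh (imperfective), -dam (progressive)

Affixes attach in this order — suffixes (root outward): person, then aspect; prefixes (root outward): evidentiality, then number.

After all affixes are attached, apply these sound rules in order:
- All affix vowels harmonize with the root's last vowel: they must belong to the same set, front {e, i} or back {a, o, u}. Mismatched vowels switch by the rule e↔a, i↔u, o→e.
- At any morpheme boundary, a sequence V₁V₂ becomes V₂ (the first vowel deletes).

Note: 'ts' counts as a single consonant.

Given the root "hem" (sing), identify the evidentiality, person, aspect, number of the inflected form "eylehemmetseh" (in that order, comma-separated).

witnessed, 1st person, habitual, plural

Segment: ay-lo-hem-mats-oh.
evidentiality: lo- → witnessed.
person: -li/mats → 1st person.
aspect: -oh → habitual.
number: ay- → plural.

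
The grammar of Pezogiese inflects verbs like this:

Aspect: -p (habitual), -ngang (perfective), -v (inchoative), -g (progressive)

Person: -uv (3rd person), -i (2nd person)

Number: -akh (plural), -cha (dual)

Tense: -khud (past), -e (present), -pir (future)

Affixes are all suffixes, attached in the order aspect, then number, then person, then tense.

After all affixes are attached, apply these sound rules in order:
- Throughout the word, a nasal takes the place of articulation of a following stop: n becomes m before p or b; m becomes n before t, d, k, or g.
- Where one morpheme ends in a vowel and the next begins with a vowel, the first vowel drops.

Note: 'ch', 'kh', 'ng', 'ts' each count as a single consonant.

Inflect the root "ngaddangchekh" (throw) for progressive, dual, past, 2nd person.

Attach aspect progressive -g → ngaddangchekhg.
Attach number dual -cha → ngaddangchekhgcha.
Attach person 2nd person -i → ngaddangchekhgchai.
Attach tense past -khud → ngaddangchekhgchaikhud.
Nasal assimilation: no change.
Apply vowel deletion: ngaddangchekhgchaikhud → ngaddangchekhgchikhud.

ngaddangchekhgchikhud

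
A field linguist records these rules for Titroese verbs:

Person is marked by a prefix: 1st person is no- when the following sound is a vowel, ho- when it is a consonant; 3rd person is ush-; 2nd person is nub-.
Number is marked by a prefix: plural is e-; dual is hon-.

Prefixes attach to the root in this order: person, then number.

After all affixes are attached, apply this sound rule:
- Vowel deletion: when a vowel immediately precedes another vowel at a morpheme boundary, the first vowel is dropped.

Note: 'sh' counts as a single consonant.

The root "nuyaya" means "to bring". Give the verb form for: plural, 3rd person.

Attach person 3rd person ush- → ushnuyaya.
Attach number plural e- → eushnuyaya.
Apply vowel deletion: eushnuyaya → ushnuyaya.

ushnuyaya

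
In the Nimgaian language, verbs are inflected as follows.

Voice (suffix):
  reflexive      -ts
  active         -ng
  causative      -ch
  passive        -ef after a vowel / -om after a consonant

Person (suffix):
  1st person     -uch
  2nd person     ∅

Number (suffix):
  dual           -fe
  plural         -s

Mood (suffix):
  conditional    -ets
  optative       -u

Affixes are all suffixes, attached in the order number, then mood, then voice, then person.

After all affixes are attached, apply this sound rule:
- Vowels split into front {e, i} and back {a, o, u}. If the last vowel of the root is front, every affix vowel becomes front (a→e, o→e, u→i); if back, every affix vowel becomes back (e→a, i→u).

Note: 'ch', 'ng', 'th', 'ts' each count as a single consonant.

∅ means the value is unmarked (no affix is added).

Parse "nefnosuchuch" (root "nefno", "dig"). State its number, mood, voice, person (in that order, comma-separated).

Segment: nefno-s-u-ch-uch.
number: -s → plural.
mood: -u → optative.
voice: -ch → causative.
person: -uch → 1st person.

plural, optative, causative, 1st person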